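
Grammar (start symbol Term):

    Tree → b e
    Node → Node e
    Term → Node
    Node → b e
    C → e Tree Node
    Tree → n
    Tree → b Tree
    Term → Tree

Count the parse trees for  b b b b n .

1

Parse trees for b b b b n:
  [Term [Tree b [Tree b [Tree b [Tree b [Tree n]]]]]]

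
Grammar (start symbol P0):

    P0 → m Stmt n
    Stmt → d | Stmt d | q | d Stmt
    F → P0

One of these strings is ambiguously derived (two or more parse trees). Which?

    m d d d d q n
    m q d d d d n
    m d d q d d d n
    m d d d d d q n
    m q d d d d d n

m d d q d d d n

m d d d d q n: 1 tree
m q d d d d n: 1 tree
m d d q d d d n: 10 trees
m d d d d d q n: 1 tree
m q d d d d d n: 1 tree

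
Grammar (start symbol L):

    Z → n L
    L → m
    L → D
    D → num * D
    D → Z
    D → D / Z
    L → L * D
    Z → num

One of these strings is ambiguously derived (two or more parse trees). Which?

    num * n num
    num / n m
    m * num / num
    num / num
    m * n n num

num * n num: 2 trees
num / n m: 1 tree
m * num / num: 1 tree
num / num: 1 tree
m * n n num: 1 tree

num * n num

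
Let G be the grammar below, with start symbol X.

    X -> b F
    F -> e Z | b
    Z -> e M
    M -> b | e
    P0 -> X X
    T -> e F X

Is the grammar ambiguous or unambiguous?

(P0, T are unreachable from X, so their rules don't affect L(X).) The reachable rules are right-linear with at most one rule per (nonterminal, next-terminal) pair. Each input token forces the next rule, so parsing is deterministic.

Unambiguous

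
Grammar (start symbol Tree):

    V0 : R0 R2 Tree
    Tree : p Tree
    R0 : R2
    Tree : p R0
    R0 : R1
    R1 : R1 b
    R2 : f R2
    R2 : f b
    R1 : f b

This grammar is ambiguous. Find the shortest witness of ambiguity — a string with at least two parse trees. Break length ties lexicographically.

p f b

length 3: p f b has 2 parse trees

Two derivations of p f b:
  Tree ⇒ p R0 ⇒ p R2 ⇒ p f b
  Tree ⇒ p R0 ⇒ p R1 ⇒ p f b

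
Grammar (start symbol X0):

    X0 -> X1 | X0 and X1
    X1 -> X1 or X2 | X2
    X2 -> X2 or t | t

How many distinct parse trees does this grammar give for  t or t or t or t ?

8

Parse trees for t or t or t or t:
  [X0 [X1 [X1 [X2 t]] or [X2 [X2 [X2 t] or t] or t]]]
  [X0 [X1 [X1 [X1 [X2 t]] or [X2 t]] or [X2 [X2 t] or t]]]
  [X0 [X1 [X1 [X2 [X2 t] or t]] or [X2 [X2 t] or t]]]
  [X0 [X1 [X1 [X1 [X2 t]] or [X2 [X2 t] or t]] or [X2 t]]]
  [X0 [X1 [X1 [X1 [X1 [X2 t]] or [X2 t]] or [X2 t]] or [X2 t]]]
  [X0 [X1 [X1 [X1 [X2 [X2 t] or t]] or [X2 t]] or [X2 t]]]
  [X0 [X1 [X1 [X2 [X2 [X2 t] or t] or t]] or [X2 t]]]
  [X0 [X1 [X2 [X2 [X2 [X2 t] or t] or t] or t]]]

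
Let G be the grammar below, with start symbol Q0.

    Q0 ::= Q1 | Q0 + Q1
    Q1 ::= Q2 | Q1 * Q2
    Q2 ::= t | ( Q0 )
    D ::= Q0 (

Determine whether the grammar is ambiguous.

Unambiguous

(D is unreachable from Q0, so its rules don't affect L(Q0).) This is a standard precedence ladder (Q0 over Q1 over Q2), with each level left-recursive on its own operator ('+' at Q0, '*' at Q1). That structure is LR(1), hence unambiguous.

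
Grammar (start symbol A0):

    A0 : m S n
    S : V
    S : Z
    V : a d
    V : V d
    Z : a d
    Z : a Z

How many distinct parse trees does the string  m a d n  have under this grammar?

Parse trees for m a d n:
  [A0 m [S [V a d]] n]
  [A0 m [S [Z a d]] n]

2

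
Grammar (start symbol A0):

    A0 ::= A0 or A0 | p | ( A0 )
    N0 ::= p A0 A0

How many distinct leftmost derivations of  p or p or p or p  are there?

5

Parse trees for p or p or p or p:
  [A0 [A0 p] or [A0 [A0 p] or [A0 [A0 p] or [A0 p]]]]
  [A0 [A0 p] or [A0 [A0 [A0 p] or [A0 p]] or [A0 p]]]
  [A0 [A0 [A0 p] or [A0 p]] or [A0 [A0 p] or [A0 p]]]
  [A0 [A0 [A0 p] or [A0 [A0 p] or [A0 p]]] or [A0 p]]
  [A0 [A0 [A0 [A0 p] or [A0 p]] or [A0 p]] or [A0 p]]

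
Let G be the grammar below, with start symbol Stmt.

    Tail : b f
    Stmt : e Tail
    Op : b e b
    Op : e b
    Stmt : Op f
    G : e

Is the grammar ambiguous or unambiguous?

Ambiguous

Witness: e b f

Derivation 1: Stmt ⇒ e Tail ⇒ e b f
Derivation 2: Stmt ⇒ Op f ⇒ e b f

Two distinct leftmost derivations for the same string.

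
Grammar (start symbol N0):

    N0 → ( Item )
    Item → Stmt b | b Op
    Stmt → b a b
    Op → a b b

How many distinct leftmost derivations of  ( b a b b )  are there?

2

Parse trees for ( b a b b ):
  [N0 ( [Item [Stmt b a b] b] )]
  [N0 ( [Item b [Op a b b]] )]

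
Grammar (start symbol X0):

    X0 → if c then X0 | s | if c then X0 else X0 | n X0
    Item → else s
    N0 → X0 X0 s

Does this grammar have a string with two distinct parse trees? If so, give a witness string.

Witness: if c then if c then s else s

Derivation 1: X0 ⇒ if c then X0 ⇒ if c then if c then X0 else X0 ⇒ if c then if c then s else X0 ⇒ if c then if c then s else s
Derivation 2: X0 ⇒ if c then X0 else X0 ⇒ if c then if c then X0 else X0 ⇒ if c then if c then s else X0 ⇒ if c then if c then s else s

Two distinct leftmost derivations for the same string.

Ambiguous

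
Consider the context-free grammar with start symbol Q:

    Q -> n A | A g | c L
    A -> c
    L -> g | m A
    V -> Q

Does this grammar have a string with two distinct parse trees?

Witness: c g

Derivation 1: Q ⇒ A g ⇒ c g
Derivation 2: Q ⇒ c L ⇒ c g

Two distinct leftmost derivations for the same string.

Ambiguous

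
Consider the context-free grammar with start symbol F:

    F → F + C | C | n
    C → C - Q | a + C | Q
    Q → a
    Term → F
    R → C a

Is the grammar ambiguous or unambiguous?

Ambiguous

Witness: a + a

Derivation 1: F ⇒ F + C ⇒ C + C ⇒ Q + C ⇒ a + C ⇒ a + Q ⇒ a + a
Derivation 2: F ⇒ C ⇒ a + C ⇒ a + Q ⇒ a + a

Two distinct leftmost derivations for the same string.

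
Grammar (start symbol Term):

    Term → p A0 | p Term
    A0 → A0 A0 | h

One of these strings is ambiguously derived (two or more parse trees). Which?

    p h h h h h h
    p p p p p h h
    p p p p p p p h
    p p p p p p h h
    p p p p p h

p h h h h h h: 42 trees
p p p p p h h: 1 tree
p p p p p p p h: 1 tree
p p p p p p h h: 1 tree
p p p p p h: 1 tree

p h h h h h h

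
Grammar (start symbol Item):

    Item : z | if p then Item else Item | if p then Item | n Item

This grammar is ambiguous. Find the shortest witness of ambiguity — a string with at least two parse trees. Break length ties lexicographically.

length 1: no string has ≥2 trees
length 2: no string has ≥2 trees
length 3: no string has ≥2 trees
length 4: no string has ≥2 trees
length 5: no string has ≥2 trees
length 6: no string has ≥2 trees
length 7: no string has ≥2 trees
length 8: no string has ≥2 trees
length 9: if p then if p then z else z has 2 parse trees

Two derivations of if p then if p then z else z:
  Item ⇒ if p then Item else Item ⇒ if p then if p then Item else Item ⇒ if p then if p then z else Item ⇒ if p then if p then z else z
  Item ⇒ if p then Item ⇒ if p then if p then Item else Item ⇒ if p then if p then z else Item ⇒ if p then if p then z else z

if p then if p then z else z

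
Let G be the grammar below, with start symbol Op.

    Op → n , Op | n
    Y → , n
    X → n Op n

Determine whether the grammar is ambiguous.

Only Op is reachable from Op; ignoring the rest: The reachable grammar is A → atom sep A | atom. Each atom is followed by either the separator (recurse) or end-of-string (stop) — no choice point.

Unambiguous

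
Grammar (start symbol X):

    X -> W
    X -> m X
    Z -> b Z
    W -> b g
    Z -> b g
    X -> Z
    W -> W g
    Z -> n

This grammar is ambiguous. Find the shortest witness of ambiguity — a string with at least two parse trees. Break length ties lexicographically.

length 1: no string has ≥2 trees
length 2: b g has 2 parse trees

Two derivations of b g:
  X ⇒ W ⇒ b g
  X ⇒ Z ⇒ b g

b g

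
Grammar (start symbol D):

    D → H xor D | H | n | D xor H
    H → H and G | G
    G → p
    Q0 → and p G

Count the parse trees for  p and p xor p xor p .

Parse trees for p and p xor p xor p:
  [D [H [H [G p]] and [G p]] xor [D [H [G p]] xor [D [H [G p]]]]]
  [D [H [H [G p]] and [G p]] xor [D [D [H [G p]]] xor [H [G p]]]]
  [D [D [H [H [G p]] and [G p]] xor [D [H [G p]]]] xor [H [G p]]]
  [D [D [D [H [H [G p]] and [G p]]] xor [H [G p]]] xor [H [G p]]]

4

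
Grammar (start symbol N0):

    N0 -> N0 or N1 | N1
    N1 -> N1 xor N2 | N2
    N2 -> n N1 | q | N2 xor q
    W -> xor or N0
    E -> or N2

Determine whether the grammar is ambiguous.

Ambiguous

Witness: q xor q

Derivation 1: N0 ⇒ N1 ⇒ N1 xor N2 ⇒ N2 xor N2 ⇒ q xor N2 ⇒ q xor q
Derivation 2: N0 ⇒ N1 ⇒ N2 ⇒ N2 xor q ⇒ q xor q

Two distinct leftmost derivations for the same string.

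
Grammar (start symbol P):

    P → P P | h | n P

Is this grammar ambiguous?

Witness: h h h

Derivation 1: P ⇒ P P ⇒ P P P ⇒ h P P ⇒ h h P ⇒ h h h
Derivation 2: P ⇒ P P ⇒ h P ⇒ h P P ⇒ h h P ⇒ h h h

Two distinct leftmost derivations for the same string.

Ambiguous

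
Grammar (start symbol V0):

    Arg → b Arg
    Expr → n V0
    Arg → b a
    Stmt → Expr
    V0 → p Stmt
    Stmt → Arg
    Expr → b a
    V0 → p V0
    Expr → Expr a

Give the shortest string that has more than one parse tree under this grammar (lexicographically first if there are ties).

p b a

length 3: p b a has 2 parse trees

Two derivations of p b a:
  V0 ⇒ p Stmt ⇒ p Expr ⇒ p b a
  V0 ⇒ p Stmt ⇒ p Arg ⇒ p b a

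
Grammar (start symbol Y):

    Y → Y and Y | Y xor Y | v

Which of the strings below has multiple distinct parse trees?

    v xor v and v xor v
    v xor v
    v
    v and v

v xor v and v xor v: 5 trees
v xor v: 1 tree
v: 1 tree
v and v: 1 tree

v xor v and v xor v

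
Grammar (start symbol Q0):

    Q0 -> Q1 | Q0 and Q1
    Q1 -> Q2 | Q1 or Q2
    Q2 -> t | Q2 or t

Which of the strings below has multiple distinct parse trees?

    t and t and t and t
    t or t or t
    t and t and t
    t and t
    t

t or t or t

t and t and t and t: 1 tree
t or t or t: 4 trees
t and t and t: 1 tree
t and t: 1 tree
t: 1 tree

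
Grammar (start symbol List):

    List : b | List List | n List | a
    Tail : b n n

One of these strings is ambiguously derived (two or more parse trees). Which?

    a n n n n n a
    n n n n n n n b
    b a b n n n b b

a n n n n n a: 1 tree
n n n n n n n b: 1 tree
b a b n n n b b: 29 trees

b a b n n n b b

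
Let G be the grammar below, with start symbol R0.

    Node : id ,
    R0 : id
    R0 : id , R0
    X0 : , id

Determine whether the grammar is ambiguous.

Only R0 is reachable from R0; ignoring the rest: Right-recursive list with a separator: after each atom, whether the separator follows determines the rule. One parse per string.

Unambiguous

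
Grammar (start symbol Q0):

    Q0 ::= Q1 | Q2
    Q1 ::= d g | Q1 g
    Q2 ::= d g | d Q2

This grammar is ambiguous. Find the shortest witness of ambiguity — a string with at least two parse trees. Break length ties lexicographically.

length 2: d g has 2 parse trees

Two derivations of d g:
  Q0 ⇒ Q1 ⇒ d g
  Q0 ⇒ Q2 ⇒ d g

d g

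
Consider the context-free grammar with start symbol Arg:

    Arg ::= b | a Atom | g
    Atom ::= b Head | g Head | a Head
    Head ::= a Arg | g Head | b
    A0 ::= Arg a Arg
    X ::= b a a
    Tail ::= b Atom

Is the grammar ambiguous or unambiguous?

Only Arg, Atom, Head are reachable from Arg; ignoring the rest: The reachable rules are right-linear with at most one rule per (nonterminal, next-terminal) pair. Each input token forces the next rule, so parsing is deterministic.

Unambiguous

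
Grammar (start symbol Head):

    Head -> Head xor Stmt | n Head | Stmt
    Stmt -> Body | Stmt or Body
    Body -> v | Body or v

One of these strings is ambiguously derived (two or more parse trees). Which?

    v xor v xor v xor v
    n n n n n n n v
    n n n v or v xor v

v xor v xor v xor v: 1 tree
n n n n n n n v: 1 tree
n n n v or v xor v: 8 trees

n n n v or v xor v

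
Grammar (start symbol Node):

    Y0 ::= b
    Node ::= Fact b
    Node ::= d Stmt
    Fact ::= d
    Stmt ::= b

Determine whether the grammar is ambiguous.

Witness: d b

Derivation 1: Node ⇒ Fact b ⇒ d b
Derivation 2: Node ⇒ d Stmt ⇒ d b

Two distinct leftmost derivations for the same string.

Ambiguous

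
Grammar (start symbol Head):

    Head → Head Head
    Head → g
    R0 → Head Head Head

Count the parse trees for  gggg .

5

Parse trees for gggg:
  [Head [Head g] [Head [Head g] [Head [Head g] [Head g]]]]
  [Head [Head g] [Head [Head [Head g] [Head g]] [Head g]]]
  [Head [Head [Head g] [Head g]] [Head [Head g] [Head g]]]
  [Head [Head [Head g] [Head [Head g] [Head g]]] [Head g]]
  [Head [Head [Head [Head g] [Head g]] [Head g]] [Head g]]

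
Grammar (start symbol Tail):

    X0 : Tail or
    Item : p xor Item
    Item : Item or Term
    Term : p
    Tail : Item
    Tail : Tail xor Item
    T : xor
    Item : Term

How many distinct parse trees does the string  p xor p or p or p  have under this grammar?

Parse trees for p xor p or p or p:
  [Tail [Item p xor [Item [Item [Item [Term p]] or [Term p]] or [Term p]]]]
  [Tail [Item [Item p xor [Item [Item [Term p]] or [Term p]]] or [Term p]]]
  [Tail [Item [Item [Item p xor [Item [Term p]]] or [Term p]] or [Term p]]]
  [Tail [Tail [Item [Term p]]] xor [Item [Item [Item [Term p]] or [Term p]] or [Term p]]]

4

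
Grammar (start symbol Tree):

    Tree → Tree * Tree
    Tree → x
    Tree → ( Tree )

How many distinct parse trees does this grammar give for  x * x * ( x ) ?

Parse trees for x * x * ( x ):
  [Tree [Tree x] * [Tree [Tree x] * [Tree ( [Tree x] )]]]
  [Tree [Tree [Tree x] * [Tree x]] * [Tree ( [Tree x] )]]

2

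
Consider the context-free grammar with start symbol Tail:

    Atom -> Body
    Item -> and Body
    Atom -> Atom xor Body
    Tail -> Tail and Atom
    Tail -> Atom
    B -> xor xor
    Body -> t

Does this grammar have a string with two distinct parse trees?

(Item, B are unreachable from Tail, so their rules don't affect L(Tail).) This is a standard precedence ladder (Tail over Atom over Body), with each level left-recursive on its own operator ('and' at Tail, 'xor' at Atom). That structure is LR(1), hence unambiguous.

Unambiguous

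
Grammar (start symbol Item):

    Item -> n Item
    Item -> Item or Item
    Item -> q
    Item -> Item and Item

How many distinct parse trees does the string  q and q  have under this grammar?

1

Parse trees for q and q:
  [Item [Item q] and [Item q]]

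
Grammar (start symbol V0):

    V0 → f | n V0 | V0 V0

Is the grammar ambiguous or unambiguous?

Witness: f f f

Derivation 1: V0 ⇒ V0 V0 ⇒ f V0 ⇒ f V0 V0 ⇒ f f V0 ⇒ f f f
Derivation 2: V0 ⇒ V0 V0 ⇒ V0 V0 V0 ⇒ f V0 V0 ⇒ f f V0 ⇒ f f f

Two distinct leftmost derivations for the same string.

Ambiguous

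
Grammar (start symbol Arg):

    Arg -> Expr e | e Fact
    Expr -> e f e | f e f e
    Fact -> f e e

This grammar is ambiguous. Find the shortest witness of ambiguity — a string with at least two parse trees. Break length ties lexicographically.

e f e e

length 4: e f e e has 2 parse trees

Two derivations of e f e e:
  Arg ⇒ Expr e ⇒ e f e e
  Arg ⇒ e Fact ⇒ e f e e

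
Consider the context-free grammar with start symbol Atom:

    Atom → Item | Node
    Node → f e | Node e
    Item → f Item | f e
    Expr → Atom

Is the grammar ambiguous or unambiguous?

Ambiguous

Witness: f e

Derivation 1: Atom ⇒ Item ⇒ f e
Derivation 2: Atom ⇒ Node ⇒ f e

Two distinct leftmost derivations for the same string.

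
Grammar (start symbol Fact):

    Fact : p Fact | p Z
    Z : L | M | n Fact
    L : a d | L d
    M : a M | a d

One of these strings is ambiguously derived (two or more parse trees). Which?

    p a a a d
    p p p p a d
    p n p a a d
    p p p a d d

p a a a d: 1 tree
p p p p a d: 2 trees
p n p a a d: 1 tree
p p p a d d: 1 tree

p p p p a d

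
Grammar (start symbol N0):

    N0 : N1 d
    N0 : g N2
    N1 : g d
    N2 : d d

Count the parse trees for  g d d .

Parse trees for g d d:
  [N0 [N1 g d] d]
  [N0 g [N2 d d]]

2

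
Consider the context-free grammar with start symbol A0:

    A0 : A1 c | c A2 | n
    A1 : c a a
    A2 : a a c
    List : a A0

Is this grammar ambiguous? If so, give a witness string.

Witness: c a a c

Derivation 1: A0 ⇒ A1 c ⇒ c a a c
Derivation 2: A0 ⇒ c A2 ⇒ c a a c

Two distinct leftmost derivations for the same string.

Ambiguous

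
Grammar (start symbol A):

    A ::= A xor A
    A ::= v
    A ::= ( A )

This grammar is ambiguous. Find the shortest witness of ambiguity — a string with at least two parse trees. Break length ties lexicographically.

length 1: no string has ≥2 trees
length 3: no string has ≥2 trees
length 5: v xor v xor v has 2 parse trees

Two derivations of v xor v xor v:
  A ⇒ A xor A ⇒ A xor A xor A ⇒ v xor A xor A ⇒ v xor v xor A ⇒ v xor v xor v
  A ⇒ A xor A ⇒ v xor A ⇒ v xor A xor A ⇒ v xor v xor A ⇒ v xor v xor v

v xor v xor v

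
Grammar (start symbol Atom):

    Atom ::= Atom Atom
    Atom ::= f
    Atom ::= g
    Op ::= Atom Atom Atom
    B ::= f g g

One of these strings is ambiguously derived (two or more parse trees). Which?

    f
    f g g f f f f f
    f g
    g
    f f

f g g f f f f f

f: 1 tree
f g g f f f f f: 429 trees
f g: 1 tree
g: 1 tree
f f: 1 tree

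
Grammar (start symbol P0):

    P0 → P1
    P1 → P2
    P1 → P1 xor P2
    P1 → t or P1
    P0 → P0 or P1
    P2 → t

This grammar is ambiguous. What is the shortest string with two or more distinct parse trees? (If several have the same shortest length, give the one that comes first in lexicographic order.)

length 1: no string has ≥2 trees
length 3: t or t has 2 parse trees

Two derivations of t or t:
  P0 ⇒ P1 ⇒ t or P1 ⇒ t or P2 ⇒ t or t
  P0 ⇒ P0 or P1 ⇒ P1 or P1 ⇒ P2 or P1 ⇒ t or P1 ⇒ t or P2 ⇒ t or t

t or t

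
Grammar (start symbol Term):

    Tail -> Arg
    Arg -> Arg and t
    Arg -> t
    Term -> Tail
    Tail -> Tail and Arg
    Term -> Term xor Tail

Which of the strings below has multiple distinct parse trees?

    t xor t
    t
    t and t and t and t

t and t and t and t

t xor t: 1 tree
t: 1 tree
t and t and t and t: 8 trees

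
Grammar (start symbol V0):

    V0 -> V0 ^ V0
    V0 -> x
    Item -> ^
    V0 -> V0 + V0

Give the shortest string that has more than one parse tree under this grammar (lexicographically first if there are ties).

length 1: no string has ≥2 trees
length 3: no string has ≥2 trees
length 5: x + x + x has 2 parse trees

Two derivations of x + x + x:
  V0 ⇒ V0 + V0 ⇒ x + V0 ⇒ x + V0 + V0 ⇒ x + x + V0 ⇒ x + x + x
  V0 ⇒ V0 + V0 ⇒ V0 + V0 + V0 ⇒ x + V0 + V0 ⇒ x + x + V0 ⇒ x + x + x

x + x + x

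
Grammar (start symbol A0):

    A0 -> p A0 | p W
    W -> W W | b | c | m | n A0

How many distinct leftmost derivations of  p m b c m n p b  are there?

Parse trees for p m b c m n p b (showing first 6 of 14):
  [A0 p [W [W m] [W [W b] [W [W c] [W [W m] [W n [A0 p [W b]]]]]]]]
  [A0 p [W [W m] [W [W b] [W [W [W c] [W m]] [W n [A0 p [W b]]]]]]]
  [A0 p [W [W m] [W [W [W b] [W c]] [W [W m] [W n [A0 p [W b]]]]]]]
  [A0 p [W [W m] [W [W [W b] [W [W c] [W m]]] [W n [A0 p [W b]]]]]]
  [A0 p [W [W m] [W [W [W [W b] [W c]] [W m]] [W n [A0 p [W b]]]]]]
  [A0 p [W [W [W m] [W b]] [W [W c] [W [W m] [W n [A0 p [W b]]]]]]]

14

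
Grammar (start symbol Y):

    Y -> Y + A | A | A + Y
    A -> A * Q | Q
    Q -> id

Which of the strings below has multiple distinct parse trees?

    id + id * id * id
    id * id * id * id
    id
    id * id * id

id + id * id * id

id + id * id * id: 2 trees
id * id * id * id: 1 tree
id: 1 tree
id * id * id: 1 tree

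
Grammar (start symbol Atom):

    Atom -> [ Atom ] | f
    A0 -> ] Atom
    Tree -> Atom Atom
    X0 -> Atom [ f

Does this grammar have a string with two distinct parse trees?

(A0, Tree, X0 are unreachable from Atom, so their rules don't affect L(Atom).) Each string is a nest of matched brackets around a single atom. An opening bracket forces the recursive rule; an atom forces the base rule.

Unambiguous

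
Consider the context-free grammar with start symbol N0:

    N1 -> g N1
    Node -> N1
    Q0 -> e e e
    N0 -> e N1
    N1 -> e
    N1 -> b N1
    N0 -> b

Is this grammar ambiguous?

(Q0, Node are unreachable from N0, so their rules don't affect L(N0).) The reachable rules are right-linear with at most one rule per (nonterminal, next-terminal) pair. Each input token forces the next rule, so parsing is deterministic.

Unambiguous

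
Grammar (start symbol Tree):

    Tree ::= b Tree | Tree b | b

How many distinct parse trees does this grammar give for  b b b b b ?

Parse trees for b b b b b (showing first 6 of 16):
  [Tree b [Tree b [Tree b [Tree b [Tree b]]]]]
  [Tree b [Tree b [Tree b [Tree [Tree b] b]]]]
  [Tree b [Tree b [Tree [Tree b [Tree b]] b]]]
  [Tree b [Tree b [Tree [Tree [Tree b] b] b]]]
  [Tree b [Tree [Tree b [Tree b [Tree b]]] b]]
  [Tree b [Tree [Tree b [Tree [Tree b] b]] b]]

16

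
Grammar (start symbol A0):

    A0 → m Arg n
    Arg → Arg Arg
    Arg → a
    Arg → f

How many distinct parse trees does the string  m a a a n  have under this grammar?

Parse trees for m a a a n:
  [A0 m [Arg [Arg a] [Arg [Arg a] [Arg a]]] n]
  [A0 m [Arg [Arg [Arg a] [Arg a]] [Arg a]] n]

2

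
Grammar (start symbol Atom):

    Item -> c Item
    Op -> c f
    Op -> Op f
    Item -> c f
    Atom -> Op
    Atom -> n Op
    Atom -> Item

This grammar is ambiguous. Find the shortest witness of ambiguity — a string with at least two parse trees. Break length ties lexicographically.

length 2: c f has 2 parse trees

Two derivations of c f:
  Atom ⇒ Op ⇒ c f
  Atom ⇒ Item ⇒ c f

c f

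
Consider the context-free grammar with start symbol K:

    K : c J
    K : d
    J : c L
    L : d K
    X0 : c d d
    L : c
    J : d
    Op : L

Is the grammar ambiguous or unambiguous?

Unambiguous

(X0, Op are unreachable from K, so their rules don't affect L(K).) Restricted to the reachable nonterminals, every rule has the form A → t or A → t B, and no two rules for the same A share a first terminal. The grammar encodes a DFA — one run per string.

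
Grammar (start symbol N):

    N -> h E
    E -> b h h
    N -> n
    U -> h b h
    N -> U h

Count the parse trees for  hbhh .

2

Parse trees for hbhh:
  [N h [E b h h]]
  [N [U h b h] h]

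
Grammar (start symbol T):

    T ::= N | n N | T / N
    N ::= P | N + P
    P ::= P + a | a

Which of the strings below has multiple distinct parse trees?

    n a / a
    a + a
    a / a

a + a

n a / a: 1 tree
a + a: 2 trees
a / a: 1 tree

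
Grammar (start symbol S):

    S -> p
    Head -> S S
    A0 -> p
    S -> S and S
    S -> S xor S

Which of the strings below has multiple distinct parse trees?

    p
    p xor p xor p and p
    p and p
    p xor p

p xor p xor p and p

p: 1 tree
p xor p xor p and p: 5 trees
p and p: 1 tree
p xor p: 1 tree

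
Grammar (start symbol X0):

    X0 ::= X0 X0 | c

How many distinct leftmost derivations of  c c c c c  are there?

Parse trees for c c c c c (showing first 6 of 14):
  [X0 [X0 c] [X0 [X0 c] [X0 [X0 c] [X0 [X0 c] [X0 c]]]]]
  [X0 [X0 c] [X0 [X0 c] [X0 [X0 [X0 c] [X0 c]] [X0 c]]]]
  [X0 [X0 c] [X0 [X0 [X0 c] [X0 c]] [X0 [X0 c] [X0 c]]]]
  [X0 [X0 c] [X0 [X0 [X0 c] [X0 [X0 c] [X0 c]]] [X0 c]]]
  [X0 [X0 c] [X0 [X0 [X0 [X0 c] [X0 c]] [X0 c]] [X0 c]]]
  [X0 [X0 [X0 c] [X0 c]] [X0 [X0 c] [X0 [X0 c] [X0 c]]]]

14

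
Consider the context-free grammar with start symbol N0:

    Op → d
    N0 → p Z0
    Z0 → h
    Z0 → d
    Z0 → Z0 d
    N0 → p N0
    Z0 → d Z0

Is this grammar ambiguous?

Witness: p d d

Derivation 1: N0 ⇒ p Z0 ⇒ p Z0 d ⇒ p d d
Derivation 2: N0 ⇒ p Z0 ⇒ p d Z0 ⇒ p d d

Two distinct leftmost derivations for the same string.

Ambiguous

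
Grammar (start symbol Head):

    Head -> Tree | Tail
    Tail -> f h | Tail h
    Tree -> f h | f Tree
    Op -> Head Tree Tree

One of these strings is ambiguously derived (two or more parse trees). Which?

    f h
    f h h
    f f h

f h

f h: 2 trees
f h h: 1 tree
f f h: 1 tree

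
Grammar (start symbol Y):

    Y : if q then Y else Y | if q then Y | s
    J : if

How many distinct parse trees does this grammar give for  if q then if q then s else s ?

Parse trees for if q then if q then s else s:
  [Y if q then [Y if q then [Y s]] else [Y s]]
  [Y if q then [Y if q then [Y s] else [Y s]]]

2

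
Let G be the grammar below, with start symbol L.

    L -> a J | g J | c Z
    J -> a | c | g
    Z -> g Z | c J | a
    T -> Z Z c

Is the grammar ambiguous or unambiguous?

Only L, J, Z are reachable from L; ignoring the rest: The reachable rules are right-linear with at most one rule per (nonterminal, next-terminal) pair. Each input token forces the next rule, so parsing is deterministic.

Unambiguous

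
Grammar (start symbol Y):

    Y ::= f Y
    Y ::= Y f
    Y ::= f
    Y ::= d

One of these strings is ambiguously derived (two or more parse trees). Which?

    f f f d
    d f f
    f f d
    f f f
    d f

f f f

f f f d: 1 tree
d f f: 1 tree
f f d: 1 tree
f f f: 4 trees
d f: 1 tree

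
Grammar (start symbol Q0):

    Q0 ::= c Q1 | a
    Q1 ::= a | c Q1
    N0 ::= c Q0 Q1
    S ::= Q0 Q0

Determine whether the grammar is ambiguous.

Unambiguous

(N0, S are unreachable from Q0, so their rules don't affect L(Q0).) Restricted to the reachable nonterminals, every rule has the form A → t or A → t B, and no two rules for the same A share a first terminal. The grammar encodes a DFA — one run per string.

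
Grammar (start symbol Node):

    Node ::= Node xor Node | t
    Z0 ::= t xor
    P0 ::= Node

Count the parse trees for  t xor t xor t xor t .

5

Parse trees for t xor t xor t xor t:
  [Node [Node t] xor [Node [Node t] xor [Node [Node t] xor [Node t]]]]
  [Node [Node t] xor [Node [Node [Node t] xor [Node t]] xor [Node t]]]
  [Node [Node [Node t] xor [Node t]] xor [Node [Node t] xor [Node t]]]
  [Node [Node [Node t] xor [Node [Node t] xor [Node t]]] xor [Node t]]
  [Node [Node [Node [Node t] xor [Node t]] xor [Node t]] xor [Node t]]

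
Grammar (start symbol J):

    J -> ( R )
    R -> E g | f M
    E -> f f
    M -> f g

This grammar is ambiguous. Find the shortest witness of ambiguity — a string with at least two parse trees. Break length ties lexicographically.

length 5: ( f f g ) has 2 parse trees

Two derivations of ( f f g ):
  J ⇒ ( R ) ⇒ ( E g ) ⇒ ( f f g )
  J ⇒ ( R ) ⇒ ( f M ) ⇒ ( f f g )

( f f g )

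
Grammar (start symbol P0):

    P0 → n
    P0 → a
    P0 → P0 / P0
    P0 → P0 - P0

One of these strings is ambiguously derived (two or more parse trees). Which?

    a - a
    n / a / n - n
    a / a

n / a / n - n

a - a: 1 tree
n / a / n - n: 5 trees
a / a: 1 tree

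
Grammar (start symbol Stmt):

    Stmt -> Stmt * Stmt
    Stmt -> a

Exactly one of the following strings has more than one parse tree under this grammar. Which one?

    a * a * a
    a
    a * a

a * a * a: 2 trees
a: 1 tree
a * a: 1 tree

a * a * a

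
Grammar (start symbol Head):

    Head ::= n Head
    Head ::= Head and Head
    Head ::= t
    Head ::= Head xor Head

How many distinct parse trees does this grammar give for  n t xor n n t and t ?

Parse trees for n t xor n n t and t (showing first 6 of 9):
  [Head n [Head [Head [Head t] xor [Head n [Head n [Head t]]]] and [Head t]]]
  [Head n [Head [Head t] xor [Head n [Head n [Head [Head t] and [Head t]]]]]]
  [Head n [Head [Head t] xor [Head n [Head [Head n [Head t]] and [Head t]]]]]
  [Head n [Head [Head t] xor [Head [Head n [Head n [Head t]]] and [Head t]]]]
  [Head [Head n [Head [Head t] xor [Head n [Head n [Head t]]]]] and [Head t]]
  [Head [Head [Head n [Head t]] xor [Head n [Head n [Head t]]]] and [Head t]]

9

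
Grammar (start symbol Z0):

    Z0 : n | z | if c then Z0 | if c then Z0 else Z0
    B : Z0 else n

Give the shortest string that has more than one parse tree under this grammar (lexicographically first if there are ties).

if c then if c then n else n

length 1: no string has ≥2 trees
length 4: no string has ≥2 trees
length 6: no string has ≥2 trees
length 7: no string has ≥2 trees
length 9: if c then if c then n else n has 2 parse trees

Two derivations of if c then if c then n else n:
  Z0 ⇒ if c then Z0 ⇒ if c then if c then Z0 else Z0 ⇒ if c then if c then n else Z0 ⇒ if c then if c then n else n
  Z0 ⇒ if c then Z0 else Z0 ⇒ if c then if c then Z0 else Z0 ⇒ if c then if c then n else Z0 ⇒ if c then if c then n else n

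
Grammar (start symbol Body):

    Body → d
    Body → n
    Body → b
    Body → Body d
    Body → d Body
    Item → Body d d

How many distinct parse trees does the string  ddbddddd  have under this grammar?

Parse trees for ddbddddd (showing first 6 of 21):
  [Body [Body [Body [Body [Body [Body d [Body d [Body b]]] d] d] d] d] d]
  [Body [Body [Body [Body [Body d [Body [Body d [Body b]] d]] d] d] d] d]
  [Body [Body [Body [Body [Body d [Body d [Body [Body b] d]]] d] d] d] d]
  [Body [Body [Body [Body d [Body [Body [Body d [Body b]] d] d]] d] d] d]
  [Body [Body [Body [Body d [Body [Body d [Body [Body b] d]] d]] d] d] d]
  [Body [Body [Body [Body d [Body d [Body [Body [Body b] d] d]]] d] d] d]

21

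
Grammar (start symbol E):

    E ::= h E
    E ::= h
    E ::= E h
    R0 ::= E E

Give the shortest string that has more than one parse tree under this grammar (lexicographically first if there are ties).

h h

length 1: no string has ≥2 trees
length 2: h h has 2 parse trees

Two derivations of h h:
  E ⇒ h E ⇒ h h
  E ⇒ E h ⇒ h h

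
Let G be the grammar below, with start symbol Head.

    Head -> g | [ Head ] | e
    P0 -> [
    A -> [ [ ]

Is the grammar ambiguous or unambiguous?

Unambiguous

Only Head is reachable from Head; ignoring the rest: Each string is a nest of matched brackets around a single atom. An opening bracket forces the recursive rule; an atom forces the base rule.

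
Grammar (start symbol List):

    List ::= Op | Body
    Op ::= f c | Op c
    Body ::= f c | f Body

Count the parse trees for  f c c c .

1

Parse trees for f c c c:
  [List [Op [Op [Op f c] c] c]]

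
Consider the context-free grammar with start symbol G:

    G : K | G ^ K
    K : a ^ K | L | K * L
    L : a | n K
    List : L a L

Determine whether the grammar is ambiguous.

Ambiguous

Witness: a ^ a

Derivation 1: G ⇒ K ⇒ a ^ K ⇒ a ^ L ⇒ a ^ a
Derivation 2: G ⇒ G ^ K ⇒ K ^ K ⇒ L ^ K ⇒ a ^ K ⇒ a ^ L ⇒ a ^ a

Two distinct leftmost derivations for the same string.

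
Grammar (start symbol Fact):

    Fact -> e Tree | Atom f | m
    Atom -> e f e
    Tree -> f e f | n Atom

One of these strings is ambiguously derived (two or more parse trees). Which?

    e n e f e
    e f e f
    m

e n e f e: 1 tree
e f e f: 2 trees
m: 1 tree

e f e f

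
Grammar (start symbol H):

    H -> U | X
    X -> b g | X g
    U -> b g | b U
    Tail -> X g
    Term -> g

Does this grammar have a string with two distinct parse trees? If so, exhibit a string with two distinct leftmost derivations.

Witness: b g

Derivation 1: H ⇒ U ⇒ b g
Derivation 2: H ⇒ X ⇒ b g

Two distinct leftmost derivations for the same string.

Ambiguous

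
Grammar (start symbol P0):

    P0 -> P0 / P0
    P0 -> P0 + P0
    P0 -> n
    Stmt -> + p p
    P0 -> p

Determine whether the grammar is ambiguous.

Ambiguous

Witness: n + n + n

Derivation 1: P0 ⇒ P0 + P0 ⇒ P0 + P0 + P0 ⇒ n + P0 + P0 ⇒ n + n + P0 ⇒ n + n + n
Derivation 2: P0 ⇒ P0 + P0 ⇒ n + P0 ⇒ n + P0 + P0 ⇒ n + n + P0 ⇒ n + n + n

Two distinct leftmost derivations for the same string.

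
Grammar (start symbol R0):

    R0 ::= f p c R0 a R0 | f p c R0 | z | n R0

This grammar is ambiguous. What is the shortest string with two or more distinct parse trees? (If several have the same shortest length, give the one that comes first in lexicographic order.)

length 1: no string has ≥2 trees
length 2: no string has ≥2 trees
length 3: no string has ≥2 trees
length 4: no string has ≥2 trees
length 5: no string has ≥2 trees
length 6: no string has ≥2 trees
length 7: no string has ≥2 trees
length 8: no string has ≥2 trees
length 9: f p c f p c z a z has 2 parse trees

Two derivations of f p c f p c z a z:
  R0 ⇒ f p c R0 a R0 ⇒ f p c f p c R0 a R0 ⇒ f p c f p c z a R0 ⇒ f p c f p c z a z
  R0 ⇒ f p c R0 ⇒ f p c f p c R0 a R0 ⇒ f p c f p c z a R0 ⇒ f p c f p c z a z

f p c f p c z a z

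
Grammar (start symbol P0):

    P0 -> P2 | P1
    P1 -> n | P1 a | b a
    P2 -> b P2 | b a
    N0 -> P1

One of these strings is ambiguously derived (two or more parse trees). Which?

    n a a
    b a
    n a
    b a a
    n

n a a: 1 tree
b a: 2 trees
n a: 1 tree
b a a: 1 tree
n: 1 tree

b a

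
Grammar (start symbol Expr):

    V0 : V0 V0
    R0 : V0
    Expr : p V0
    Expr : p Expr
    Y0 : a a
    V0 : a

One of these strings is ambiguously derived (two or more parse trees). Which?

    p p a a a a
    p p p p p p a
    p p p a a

p p a a a a: 5 trees
p p p p p p a: 1 tree
p p p a a: 1 tree

p p a a a a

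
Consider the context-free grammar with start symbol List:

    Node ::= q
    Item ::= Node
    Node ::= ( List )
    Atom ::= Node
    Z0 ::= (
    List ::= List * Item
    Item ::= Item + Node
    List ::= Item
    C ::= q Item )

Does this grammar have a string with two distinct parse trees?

(Atom, Z0, C are unreachable from List, so their rules don't affect L(List).) This is a standard precedence ladder (List over Item over Node), with each level left-recursive on its own operator ('*' at List, '+' at Item). That structure is LR(1), hence unambiguous.

Unambiguous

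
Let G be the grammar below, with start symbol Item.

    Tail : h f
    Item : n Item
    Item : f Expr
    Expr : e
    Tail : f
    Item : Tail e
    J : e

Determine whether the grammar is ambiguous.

Witness: f e

Derivation 1: Item ⇒ f Expr ⇒ f e
Derivation 2: Item ⇒ Tail e ⇒ f e

Two distinct leftmost derivations for the same string.

Ambiguous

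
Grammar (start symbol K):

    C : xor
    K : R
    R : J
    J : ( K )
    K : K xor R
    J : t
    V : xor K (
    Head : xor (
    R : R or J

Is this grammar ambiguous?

Unambiguous

Only K, R, J are reachable from K; ignoring the rest: K → K xor R | R  ;  R → R or J | J  — a left-associative chain with J at the bottom. Each string factors uniquely by precedence.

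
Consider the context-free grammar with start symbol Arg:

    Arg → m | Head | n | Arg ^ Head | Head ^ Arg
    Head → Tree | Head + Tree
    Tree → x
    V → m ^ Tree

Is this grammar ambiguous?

Witness: x ^ x

Derivation 1: Arg ⇒ Arg ^ Head ⇒ Head ^ Head ⇒ Tree ^ Head ⇒ x ^ Head ⇒ x ^ Tree ⇒ x ^ x
Derivation 2: Arg ⇒ Head ^ Arg ⇒ Tree ^ Arg ⇒ x ^ Arg ⇒ x ^ Head ⇒ x ^ Tree ⇒ x ^ x

Two distinct leftmost derivations for the same string.

Ambiguous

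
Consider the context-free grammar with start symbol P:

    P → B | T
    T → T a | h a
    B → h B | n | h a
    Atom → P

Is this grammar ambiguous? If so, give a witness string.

Witness: h a

Derivation 1: P ⇒ B ⇒ h a
Derivation 2: P ⇒ T ⇒ h a

Two distinct leftmost derivations for the same string.

Ambiguous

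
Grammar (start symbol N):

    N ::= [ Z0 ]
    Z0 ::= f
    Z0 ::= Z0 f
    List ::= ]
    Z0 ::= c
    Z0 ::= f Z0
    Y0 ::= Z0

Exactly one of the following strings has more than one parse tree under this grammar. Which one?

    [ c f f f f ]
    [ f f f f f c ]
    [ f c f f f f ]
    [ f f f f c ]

[ c f f f f ]: 1 tree
[ f f f f f c ]: 1 tree
[ f c f f f f ]: 5 trees
[ f f f f c ]: 1 tree

[ f c f f f f ]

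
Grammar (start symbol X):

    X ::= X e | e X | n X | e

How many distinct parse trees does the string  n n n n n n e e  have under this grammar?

8

Parse trees for n n n n n n e e:
  [X [X n [X n [X n [X n [X n [X n [X e]]]]]]] e]
  [X n [X [X n [X n [X n [X n [X n [X e]]]]]] e]]
  [X n [X n [X [X n [X n [X n [X n [X e]]]]] e]]]
  [X n [X n [X n [X [X n [X n [X n [X e]]]] e]]]]
  [X n [X n [X n [X n [X [X n [X n [X e]]] e]]]]]
  [X n [X n [X n [X n [X n [X [X n [X e]] e]]]]]]
  [X n [X n [X n [X n [X n [X n [X [X e] e]]]]]]]
  [X n [X n [X n [X n [X n [X n [X e [X e]]]]]]]]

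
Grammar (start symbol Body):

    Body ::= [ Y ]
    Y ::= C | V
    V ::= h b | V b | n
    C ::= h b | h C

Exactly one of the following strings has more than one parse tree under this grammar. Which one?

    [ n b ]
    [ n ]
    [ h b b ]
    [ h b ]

[ n b ]: 1 tree
[ n ]: 1 tree
[ h b b ]: 1 tree
[ h b ]: 2 trees

[ h b ]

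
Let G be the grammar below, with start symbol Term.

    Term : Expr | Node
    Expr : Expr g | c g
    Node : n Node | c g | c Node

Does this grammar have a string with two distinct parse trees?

Ambiguous

Witness: c g

Derivation 1: Term ⇒ Expr ⇒ c g
Derivation 2: Term ⇒ Node ⇒ c g

Two distinct leftmost derivations for the same string.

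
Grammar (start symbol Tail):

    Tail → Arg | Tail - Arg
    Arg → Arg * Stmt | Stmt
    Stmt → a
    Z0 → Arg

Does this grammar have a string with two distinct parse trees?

Unambiguous

(Z0 is unreachable from Tail, so its rules don't affect L(Tail).) The grammar is stratified — Tail handles '-' (left-recursive), Arg handles '*', Stmt atoms. Each operator has a fixed associativity and precedence level, so every string has one parse.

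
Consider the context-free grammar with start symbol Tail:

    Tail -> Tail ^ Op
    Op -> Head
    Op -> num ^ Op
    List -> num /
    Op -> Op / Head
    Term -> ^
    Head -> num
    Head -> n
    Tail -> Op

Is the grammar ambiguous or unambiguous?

Ambiguous

Witness: num ^ n

Derivation 1: Tail ⇒ Tail ^ Op ⇒ Op ^ Op ⇒ Head ^ Op ⇒ num ^ Op ⇒ num ^ Head ⇒ num ^ n
Derivation 2: Tail ⇒ Op ⇒ num ^ Op ⇒ num ^ Head ⇒ num ^ n

Two distinct leftmost derivations for the same string.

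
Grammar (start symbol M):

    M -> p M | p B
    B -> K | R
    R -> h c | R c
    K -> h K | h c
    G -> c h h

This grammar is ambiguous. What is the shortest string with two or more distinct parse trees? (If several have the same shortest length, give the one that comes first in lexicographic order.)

p h c

length 3: p h c has 2 parse trees

Two derivations of p h c:
  M ⇒ p B ⇒ p K ⇒ p h c
  M ⇒ p B ⇒ p R ⇒ p h c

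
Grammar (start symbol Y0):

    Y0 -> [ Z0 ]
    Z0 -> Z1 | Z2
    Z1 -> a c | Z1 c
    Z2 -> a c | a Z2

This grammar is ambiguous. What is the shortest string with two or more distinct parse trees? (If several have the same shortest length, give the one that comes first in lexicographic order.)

length 4: [ a c ] has 2 parse trees

Two derivations of [ a c ]:
  Y0 ⇒ [ Z0 ] ⇒ [ Z1 ] ⇒ [ a c ]
  Y0 ⇒ [ Z0 ] ⇒ [ Z2 ] ⇒ [ a c ]

[ a c ]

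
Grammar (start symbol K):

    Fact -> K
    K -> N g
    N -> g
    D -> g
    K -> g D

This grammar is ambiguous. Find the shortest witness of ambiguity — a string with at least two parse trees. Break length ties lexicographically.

length 2: g g has 2 parse trees

Two derivations of g g:
  K ⇒ N g ⇒ g g
  K ⇒ g D ⇒ g g

g g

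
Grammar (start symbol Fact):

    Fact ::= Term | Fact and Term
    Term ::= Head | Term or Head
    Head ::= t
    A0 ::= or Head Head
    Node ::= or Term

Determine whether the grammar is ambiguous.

Unambiguous

Only Fact, Term, Head are reachable from Fact; ignoring the rest: Fact → Fact and Term | Term  ;  Term → Term or Head | Head  — a left-associative chain with Head at the bottom. Each string factors uniquely by precedence.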